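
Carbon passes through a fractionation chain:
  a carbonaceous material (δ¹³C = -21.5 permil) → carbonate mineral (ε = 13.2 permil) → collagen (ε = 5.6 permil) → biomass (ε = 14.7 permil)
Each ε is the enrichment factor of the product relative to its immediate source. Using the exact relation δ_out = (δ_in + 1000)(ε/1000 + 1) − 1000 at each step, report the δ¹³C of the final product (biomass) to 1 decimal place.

step 1: δ = (-21.50 + 1000)·(13.2/1000 + 1) − 1000 = -8.58 permil
step 2: δ = (-8.58 + 1000)·(5.6/1000 + 1) − 1000 = -3.03 permil
step 3: δ = (-3.03 + 1000)·(14.7/1000 + 1) − 1000 = 11.62 permil

11.6 permil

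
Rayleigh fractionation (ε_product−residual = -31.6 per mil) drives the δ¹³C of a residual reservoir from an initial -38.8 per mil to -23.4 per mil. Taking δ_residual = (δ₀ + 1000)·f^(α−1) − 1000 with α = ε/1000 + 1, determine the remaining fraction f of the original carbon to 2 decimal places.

0.60

α − 1 = ε/1000 = -0.0316
(δ_res + 1000)/(δ₀ + 1000) = (-23.4 + 1000)/(-38.8 + 1000) = 976.6/961.2 = 1.016022
f = 1.016022^(1/-0.0316) = exp(ln(1.016022)/-0.0316) = exp(0.01589/-0.0316)
f = exp(-0.5030) = 0.6047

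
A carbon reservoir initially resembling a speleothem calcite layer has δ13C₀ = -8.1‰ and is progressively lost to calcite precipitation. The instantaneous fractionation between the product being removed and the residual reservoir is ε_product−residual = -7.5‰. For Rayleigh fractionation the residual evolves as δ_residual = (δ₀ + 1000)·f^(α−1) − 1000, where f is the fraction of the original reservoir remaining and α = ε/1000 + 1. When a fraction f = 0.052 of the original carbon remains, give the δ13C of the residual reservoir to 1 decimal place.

14.1‰

Rayleigh residual: δ_res = (δ₀ + 1000)·f^(α−1) − 1000
α = ε/1000 + 1 = 0.99250, so α − 1 = -0.00750
f^(α−1) = 0.052^(-0.00750) = 1.022422
δ_res = (-8.1 + 1000) × 1.022422 − 1000 = 1014.140 − 1000 = 14.14‰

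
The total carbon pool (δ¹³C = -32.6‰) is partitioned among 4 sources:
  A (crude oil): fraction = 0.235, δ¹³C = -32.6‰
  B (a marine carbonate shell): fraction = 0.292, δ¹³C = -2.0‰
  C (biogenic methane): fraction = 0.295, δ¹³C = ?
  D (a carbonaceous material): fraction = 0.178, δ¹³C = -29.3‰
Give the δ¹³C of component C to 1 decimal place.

Isotope mass balance: δ_bulk = Σ fᵢ·δᵢ.
-32.6 = 0.235×(-32.6) + 0.292×(-2.0) + 0.295×δ_C + 0.178×(-29.3)
0.295·δ_C = -32.6 − (-13.460) = -19.140
δ_C = -19.140 / 0.295 = -64.88‰

-64.9‰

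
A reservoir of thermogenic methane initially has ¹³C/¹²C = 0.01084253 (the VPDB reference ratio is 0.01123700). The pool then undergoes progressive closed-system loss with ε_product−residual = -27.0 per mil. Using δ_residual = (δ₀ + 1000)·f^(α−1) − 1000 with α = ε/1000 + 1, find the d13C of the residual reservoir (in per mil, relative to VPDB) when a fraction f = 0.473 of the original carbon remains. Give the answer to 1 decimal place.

-15.4 per mil

δ₀ = (0.01084253/0.01123700 − 1)×1000 = (0.964895 − 1)×1000 = -35.105 per mil
α − 1 = ε/1000 = -0.0270
f^(α−1) = 0.473^(-0.0270) = 1.020419
δ_res = (-35.105 + 1000) × 1.020419 − 1000 = 984.598 − 1000 = -15.40 per mil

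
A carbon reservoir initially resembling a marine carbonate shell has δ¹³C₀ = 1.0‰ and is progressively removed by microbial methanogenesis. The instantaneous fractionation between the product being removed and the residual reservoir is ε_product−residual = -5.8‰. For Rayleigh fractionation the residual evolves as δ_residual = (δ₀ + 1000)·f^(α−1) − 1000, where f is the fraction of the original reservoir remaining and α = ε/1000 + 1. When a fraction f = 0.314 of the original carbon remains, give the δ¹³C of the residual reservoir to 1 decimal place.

Rayleigh residual: δ_res = (δ₀ + 1000)·f^(α−1) − 1000
α = ε/1000 + 1 = 0.99420, so α − 1 = -0.00580
f^(α−1) = 0.314^(-0.00580) = 1.006741
δ_res = (1.0 + 1000) × 1.006741 − 1000 = 1007.748 − 1000 = 7.75‰

7.7‰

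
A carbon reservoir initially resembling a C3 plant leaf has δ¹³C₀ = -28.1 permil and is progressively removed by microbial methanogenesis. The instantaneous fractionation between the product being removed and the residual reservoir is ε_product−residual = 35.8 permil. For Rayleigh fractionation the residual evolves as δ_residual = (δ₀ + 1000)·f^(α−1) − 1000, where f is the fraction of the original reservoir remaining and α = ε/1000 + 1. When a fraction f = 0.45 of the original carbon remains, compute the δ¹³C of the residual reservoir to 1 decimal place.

-55.5 permil

Rayleigh residual: δ_res = (δ₀ + 1000)·f^(α−1) − 1000
α = ε/1000 + 1 = 1.03580, so α − 1 = 0.03580
f^(α−1) = 0.45^(0.03580) = 0.971818
δ_res = (-28.1 + 1000) × 0.971818 − 1000 = 944.510 − 1000 = -55.49 permil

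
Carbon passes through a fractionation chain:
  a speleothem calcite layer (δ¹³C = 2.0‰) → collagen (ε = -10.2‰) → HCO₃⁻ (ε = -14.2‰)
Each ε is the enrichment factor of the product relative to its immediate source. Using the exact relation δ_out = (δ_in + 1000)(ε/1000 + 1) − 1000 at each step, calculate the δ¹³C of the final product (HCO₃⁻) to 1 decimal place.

-22.3‰

step 1: δ = (2.00 + 1000)·(-10.2/1000 + 1) − 1000 = -8.22‰
step 2: δ = (-8.22 + 1000)·(-14.2/1000 + 1) − 1000 = -22.30‰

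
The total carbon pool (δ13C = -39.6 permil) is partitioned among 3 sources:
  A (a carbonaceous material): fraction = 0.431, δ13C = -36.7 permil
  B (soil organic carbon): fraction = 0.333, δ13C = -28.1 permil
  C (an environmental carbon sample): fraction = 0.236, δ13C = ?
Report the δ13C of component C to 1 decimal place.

Isotope mass balance: δ_bulk = Σ fᵢ·δᵢ.
-39.6 = 0.431×(-36.7) + 0.333×(-28.1) + 0.236×δ_C
0.236·δ_C = -39.6 − (-25.175) = -14.425
δ_C = -14.425 / 0.236 = -61.12 permil

-61.1 permil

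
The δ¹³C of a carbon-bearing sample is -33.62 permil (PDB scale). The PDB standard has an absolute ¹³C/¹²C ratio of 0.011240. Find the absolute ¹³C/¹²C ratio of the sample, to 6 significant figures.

R_sample = R_standard × (δ¹³C/1000 + 1)
R_sample = 0.011240 × (-33.62/1000 + 1) = 0.011240 × 0.966380
R_sample = 0.0108621

0.0108621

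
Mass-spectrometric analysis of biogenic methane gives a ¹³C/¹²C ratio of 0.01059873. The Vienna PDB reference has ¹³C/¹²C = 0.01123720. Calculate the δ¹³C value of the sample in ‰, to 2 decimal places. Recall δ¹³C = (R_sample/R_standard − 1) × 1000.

-56.82‰

δ¹³C = (R_sample / R_standard − 1) × 1000
R_sample / R_standard = 0.01059873 / 0.01123720 = 0.943182
δ¹³C = (0.943182 − 1) × 1000 = -56.818‰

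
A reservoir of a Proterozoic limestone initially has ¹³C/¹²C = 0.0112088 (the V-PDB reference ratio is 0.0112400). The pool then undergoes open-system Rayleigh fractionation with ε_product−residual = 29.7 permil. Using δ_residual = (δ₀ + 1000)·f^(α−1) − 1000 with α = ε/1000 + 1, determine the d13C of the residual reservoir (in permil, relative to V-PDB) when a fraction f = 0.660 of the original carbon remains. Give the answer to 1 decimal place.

δ₀ = (0.0112088/0.0112400 − 1)×1000 = (0.997224 − 1)×1000 = -2.776 permil
α − 1 = ε/1000 = 0.0297
f^(α−1) = 0.660^(0.0297) = 0.987735
δ_res = (-2.776 + 1000) × 0.987735 − 1000 = 984.993 − 1000 = -15.01 permil

-15.0 permil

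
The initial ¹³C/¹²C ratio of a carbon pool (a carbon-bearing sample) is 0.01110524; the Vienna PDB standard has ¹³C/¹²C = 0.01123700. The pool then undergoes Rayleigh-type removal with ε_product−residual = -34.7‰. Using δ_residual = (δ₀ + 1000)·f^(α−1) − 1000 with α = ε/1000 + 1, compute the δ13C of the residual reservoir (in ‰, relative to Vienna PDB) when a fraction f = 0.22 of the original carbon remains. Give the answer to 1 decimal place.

δ₀ = (0.01110524/0.01123700 − 1)×1000 = (0.988274 − 1)×1000 = -11.726‰
α − 1 = ε/1000 = -0.0347
f^(α−1) = 0.22^(-0.0347) = 1.053945
δ_res = (-11.726 + 1000) × 1.053945 − 1000 = 1041.587 − 1000 = 41.59‰

41.6‰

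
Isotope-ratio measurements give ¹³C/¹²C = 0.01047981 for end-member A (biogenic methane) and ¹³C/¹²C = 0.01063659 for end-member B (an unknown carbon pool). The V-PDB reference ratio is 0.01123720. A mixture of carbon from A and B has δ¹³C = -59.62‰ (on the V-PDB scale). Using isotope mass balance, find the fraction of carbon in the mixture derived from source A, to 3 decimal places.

δ_A = (0.01047981/0.01123720 − 1)×1000 = (0.932600 − 1)×1000 = -67.400‰
δ_B = (0.01063659/0.01123720 − 1)×1000 = (0.946552 − 1)×1000 = -53.448‰
f_A = (δ_mix − δ_B)/(δ_A − δ_B) = (-59.62 − (-53.448))/(-67.400 − (-53.448))
f_A = -6.172 / -13.952 = 0.4424

0.442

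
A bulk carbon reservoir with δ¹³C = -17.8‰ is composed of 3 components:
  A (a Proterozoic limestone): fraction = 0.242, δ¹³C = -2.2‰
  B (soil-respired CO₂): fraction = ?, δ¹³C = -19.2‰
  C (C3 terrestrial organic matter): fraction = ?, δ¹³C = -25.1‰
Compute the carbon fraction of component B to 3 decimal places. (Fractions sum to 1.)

0.298

Let f_B and f_C be the unknown fractions; fractions sum to 1 so f_B + f_C = 0.758.
Mass balance: Σ fᵢ·δᵢ = δ_bulk ⇒ f_B·(-19.2) + f_C·(-25.1) = -17.8 − (-0.532) = -17.268
Substitute f_C = 0.758 − f_B:
f_B·(-19.2 − -25.1) = -17.268 − 0.758×(-25.1) = 1.758
f_B = 1.758 / 5.9 = 0.2980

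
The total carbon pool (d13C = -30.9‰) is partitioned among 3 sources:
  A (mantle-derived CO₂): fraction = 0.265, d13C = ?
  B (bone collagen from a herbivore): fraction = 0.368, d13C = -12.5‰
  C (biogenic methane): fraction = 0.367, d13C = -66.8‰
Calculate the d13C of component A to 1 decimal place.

-6.7‰

Isotope mass balance: δ_bulk = Σ fᵢ·δᵢ.
-30.9 = 0.265×δ_A + 0.368×(-12.5) + 0.367×(-66.8)
0.265·δ_A = -30.9 − (-29.116) = -1.784
δ_A = -1.784 / 0.265 = -6.73‰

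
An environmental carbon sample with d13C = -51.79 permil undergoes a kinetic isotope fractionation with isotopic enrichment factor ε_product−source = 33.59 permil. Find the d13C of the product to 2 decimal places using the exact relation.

-19.94 permil

Exactly, δ_product = (δ_source + 1000)·(ε/1000 + 1) − 1000.
δ_product = (-51.79 + 1000) × (33.59/1000 + 1) − 1000
δ_product = -19.940 permil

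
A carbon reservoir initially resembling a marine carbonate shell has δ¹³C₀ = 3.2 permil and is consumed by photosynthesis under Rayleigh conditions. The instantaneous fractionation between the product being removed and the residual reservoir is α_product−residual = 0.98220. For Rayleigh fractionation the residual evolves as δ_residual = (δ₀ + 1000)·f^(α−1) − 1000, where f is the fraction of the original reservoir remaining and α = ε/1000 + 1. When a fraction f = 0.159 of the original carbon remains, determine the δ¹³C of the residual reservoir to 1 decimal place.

Rayleigh residual: δ_res = (δ₀ + 1000)·f^(α−1) − 1000
α − 1 = -0.01780
f^(α−1) = 0.159^(-0.01780) = 1.033273
δ_res = (3.2 + 1000) × 1.033273 − 1000 = 1036.580 − 1000 = 36.58 permil

36.6 permil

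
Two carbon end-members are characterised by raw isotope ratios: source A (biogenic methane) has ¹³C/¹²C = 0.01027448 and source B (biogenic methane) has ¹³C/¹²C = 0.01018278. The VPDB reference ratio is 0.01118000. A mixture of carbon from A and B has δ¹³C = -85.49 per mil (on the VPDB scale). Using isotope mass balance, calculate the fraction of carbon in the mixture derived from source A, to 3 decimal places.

δ_A = (0.01027448/0.01118000 − 1)×1000 = (0.919005 − 1)×1000 = -80.995 per mil
δ_B = (0.01018278/0.01118000 − 1)×1000 = (0.910803 − 1)×1000 = -89.197 per mil
f_A = (δ_mix − δ_B)/(δ_A − δ_B) = (-85.49 − (-89.197))/(-80.995 − (-89.197))
f_A = 3.707 / 8.202 = 0.4519

0.452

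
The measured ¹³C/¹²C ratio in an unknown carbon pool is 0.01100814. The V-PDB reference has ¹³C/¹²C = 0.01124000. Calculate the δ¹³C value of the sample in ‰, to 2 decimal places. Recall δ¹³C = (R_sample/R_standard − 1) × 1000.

-20.63‰

δ¹³C = (R_sample / R_standard − 1) × 1000
R_sample / R_standard = 0.01100814 / 0.01124000 = 0.979372
δ¹³C = (0.979372 − 1) × 1000 = -20.628‰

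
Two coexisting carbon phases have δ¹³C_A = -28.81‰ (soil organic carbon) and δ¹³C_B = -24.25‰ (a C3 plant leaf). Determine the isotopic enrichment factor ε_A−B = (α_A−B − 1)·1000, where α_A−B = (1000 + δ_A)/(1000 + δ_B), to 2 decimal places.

-4.67‰

α_A−B = (1000 + -28.81) / (1000 + -24.25) = 971.19 / 975.75 = 0.995327
ε_A−B = (0.995327 − 1) × 1000 = -4.673‰
(The approximation ε ≈ δ_A − δ_B would give -4.56‰.)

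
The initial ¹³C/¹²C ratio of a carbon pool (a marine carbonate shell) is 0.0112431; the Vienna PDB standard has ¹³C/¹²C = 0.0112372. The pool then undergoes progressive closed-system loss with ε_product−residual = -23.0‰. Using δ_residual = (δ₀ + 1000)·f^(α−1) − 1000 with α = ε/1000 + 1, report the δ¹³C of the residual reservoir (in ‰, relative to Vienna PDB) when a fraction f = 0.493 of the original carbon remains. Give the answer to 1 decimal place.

δ₀ = (0.0112431/0.0112372 − 1)×1000 = (1.000525 − 1)×1000 = 0.525‰
α − 1 = ε/1000 = -0.0230
f^(α−1) = 0.493^(-0.0230) = 1.016400
δ_res = (0.525 + 1000) × 1.016400 − 1000 = 1016.933 − 1000 = 16.93‰

16.9‰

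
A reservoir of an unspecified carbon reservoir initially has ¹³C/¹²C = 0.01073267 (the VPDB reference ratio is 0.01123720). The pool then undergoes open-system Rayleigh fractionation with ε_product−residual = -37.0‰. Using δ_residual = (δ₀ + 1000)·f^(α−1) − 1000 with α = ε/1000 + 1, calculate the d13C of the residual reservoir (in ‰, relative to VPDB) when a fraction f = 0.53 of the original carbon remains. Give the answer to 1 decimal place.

δ₀ = (0.01073267/0.01123720 − 1)×1000 = (0.955102 − 1)×1000 = -44.898‰
α − 1 = ε/1000 = -0.0370
f^(α−1) = 0.53^(-0.0370) = 1.023769
δ_res = (-44.898 + 1000) × 1.023769 − 1000 = 977.803 − 1000 = -22.20‰

-22.2‰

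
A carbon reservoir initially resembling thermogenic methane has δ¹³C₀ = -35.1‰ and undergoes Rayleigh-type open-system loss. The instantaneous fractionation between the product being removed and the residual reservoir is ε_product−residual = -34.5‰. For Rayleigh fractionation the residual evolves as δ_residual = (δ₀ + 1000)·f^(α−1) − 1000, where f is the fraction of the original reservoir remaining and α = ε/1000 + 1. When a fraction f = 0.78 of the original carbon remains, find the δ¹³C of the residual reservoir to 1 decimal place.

Rayleigh residual: δ_res = (δ₀ + 1000)·f^(α−1) − 1000
α = ε/1000 + 1 = 0.96550, so α − 1 = -0.03450
f^(α−1) = 0.78^(-0.03450) = 1.008609
δ_res = (-35.1 + 1000) × 1.008609 − 1000 = 973.207 − 1000 = -26.79‰

-26.8‰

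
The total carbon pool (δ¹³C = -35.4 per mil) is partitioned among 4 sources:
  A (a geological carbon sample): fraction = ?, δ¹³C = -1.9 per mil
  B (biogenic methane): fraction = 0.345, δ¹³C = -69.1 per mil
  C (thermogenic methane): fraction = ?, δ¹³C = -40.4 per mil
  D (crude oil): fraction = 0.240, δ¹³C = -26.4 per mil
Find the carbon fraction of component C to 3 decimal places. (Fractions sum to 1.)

0.115

Let f_C and f_A be the unknown fractions; fractions sum to 1 so f_C + f_A = 0.415.
Mass balance: Σ fᵢ·δᵢ = δ_bulk ⇒ f_C·(-40.4) + f_A·(-1.9) = -35.4 − (-30.175) = -5.225
Substitute f_A = 0.415 − f_C:
f_C·(-40.4 − -1.9) = -5.225 − 0.415×(-1.9) = -4.436
f_C = -4.436 / -38.5 = 0.1152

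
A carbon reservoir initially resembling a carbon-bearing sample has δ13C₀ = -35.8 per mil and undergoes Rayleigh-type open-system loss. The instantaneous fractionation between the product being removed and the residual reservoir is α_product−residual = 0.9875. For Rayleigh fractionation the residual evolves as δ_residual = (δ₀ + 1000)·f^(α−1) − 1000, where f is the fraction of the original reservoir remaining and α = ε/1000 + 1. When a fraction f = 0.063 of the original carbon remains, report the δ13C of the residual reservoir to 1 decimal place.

Rayleigh residual: δ_res = (δ₀ + 1000)·f^(α−1) − 1000
α − 1 = -0.01250
f^(α−1) = 0.063^(-0.01250) = 1.035162
δ_res = (-35.8 + 1000) × 1.035162 − 1000 = 998.103 − 1000 = -1.90 per mil

-1.9 per mil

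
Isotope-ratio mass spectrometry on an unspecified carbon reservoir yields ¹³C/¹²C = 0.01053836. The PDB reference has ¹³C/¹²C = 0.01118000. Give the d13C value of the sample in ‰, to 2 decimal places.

d13C = (R_sample / R_standard − 1) × 1000
R_sample / R_standard = 0.01053836 / 0.01118000 = 0.942608
d13C = (0.942608 − 1) × 1000 = -57.392‰

-57.39‰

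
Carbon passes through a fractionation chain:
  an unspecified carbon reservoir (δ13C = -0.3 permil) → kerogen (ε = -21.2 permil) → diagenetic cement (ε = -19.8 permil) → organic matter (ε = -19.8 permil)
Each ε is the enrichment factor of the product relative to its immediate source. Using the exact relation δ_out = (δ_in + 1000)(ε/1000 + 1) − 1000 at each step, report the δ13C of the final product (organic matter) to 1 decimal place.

step 1: δ = (-0.30 + 1000)·(-21.2/1000 + 1) − 1000 = -21.49 permil
step 2: δ = (-21.49 + 1000)·(-19.8/1000 + 1) − 1000 = -40.87 permil
step 3: δ = (-40.87 + 1000)·(-19.8/1000 + 1) − 1000 = -59.86 permil

-59.9 permil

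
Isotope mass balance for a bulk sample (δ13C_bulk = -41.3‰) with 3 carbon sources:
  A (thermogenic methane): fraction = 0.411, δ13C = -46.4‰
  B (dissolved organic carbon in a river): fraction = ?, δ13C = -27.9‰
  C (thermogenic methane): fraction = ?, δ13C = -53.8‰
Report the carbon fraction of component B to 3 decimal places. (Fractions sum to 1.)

Let f_B and f_C be the unknown fractions; fractions sum to 1 so f_B + f_C = 0.589.
Mass balance: Σ fᵢ·δᵢ = δ_bulk ⇒ f_B·(-27.9) + f_C·(-53.8) = -41.3 − (-19.070) = -22.230
Substitute f_C = 0.589 − f_B:
f_B·(-27.9 − -53.8) = -22.230 − 0.589×(-53.8) = 9.459
f_B = 9.459 / 25.9 = 0.3652

0.365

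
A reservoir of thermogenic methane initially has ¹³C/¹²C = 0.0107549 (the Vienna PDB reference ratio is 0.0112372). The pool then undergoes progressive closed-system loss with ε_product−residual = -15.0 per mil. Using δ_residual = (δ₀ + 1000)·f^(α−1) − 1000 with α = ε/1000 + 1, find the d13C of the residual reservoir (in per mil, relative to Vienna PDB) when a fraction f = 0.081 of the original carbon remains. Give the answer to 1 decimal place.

δ₀ = (0.0107549/0.0112372 − 1)×1000 = (0.957080 − 1)×1000 = -42.920 per mil
α − 1 = ε/1000 = -0.0150
f^(α−1) = 0.081^(-0.0150) = 1.038419
δ_res = (-42.920 + 1000) × 1.038419 − 1000 = 993.850 − 1000 = -6.15 per mil

-6.1 per mil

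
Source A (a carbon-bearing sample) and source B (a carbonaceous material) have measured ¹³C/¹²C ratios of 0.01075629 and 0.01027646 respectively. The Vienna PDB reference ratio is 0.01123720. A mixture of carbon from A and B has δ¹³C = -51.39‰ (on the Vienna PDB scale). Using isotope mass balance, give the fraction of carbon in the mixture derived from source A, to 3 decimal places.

δ_A = (0.01075629/0.01123720 − 1)×1000 = (0.957204 − 1)×1000 = -42.796‰
δ_B = (0.01027646/0.01123720 − 1)×1000 = (0.914504 − 1)×1000 = -85.496‰
f_A = (δ_mix − δ_B)/(δ_A − δ_B) = (-51.39 − (-85.496))/(-42.796 − (-85.496))
f_A = 34.106 / 42.700 = 0.7987

0.799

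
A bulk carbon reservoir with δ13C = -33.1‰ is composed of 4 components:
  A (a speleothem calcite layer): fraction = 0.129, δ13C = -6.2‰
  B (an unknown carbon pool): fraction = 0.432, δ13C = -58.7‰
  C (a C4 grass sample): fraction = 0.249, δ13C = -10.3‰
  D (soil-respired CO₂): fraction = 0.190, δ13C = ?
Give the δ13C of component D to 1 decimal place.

Isotope mass balance: δ_bulk = Σ fᵢ·δᵢ.
-33.1 = 0.129×(-6.2) + 0.432×(-58.7) + 0.249×(-10.3) + 0.190×δ_D
0.190·δ_D = -33.1 − (-28.723) = -4.377
δ_D = -4.377 / 0.190 = -23.04‰

-23.0‰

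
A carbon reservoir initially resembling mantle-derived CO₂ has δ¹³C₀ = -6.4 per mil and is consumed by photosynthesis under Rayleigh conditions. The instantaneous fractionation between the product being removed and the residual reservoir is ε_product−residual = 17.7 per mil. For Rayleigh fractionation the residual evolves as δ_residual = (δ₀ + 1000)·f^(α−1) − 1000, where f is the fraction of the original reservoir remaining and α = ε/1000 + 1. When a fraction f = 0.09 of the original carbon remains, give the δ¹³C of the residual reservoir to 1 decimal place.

-47.9 per mil

Rayleigh residual: δ_res = (δ₀ + 1000)·f^(α−1) − 1000
α = ε/1000 + 1 = 1.01770, so α − 1 = 0.01770
f^(α−1) = 0.09^(0.01770) = 0.958275
δ_res = (-6.4 + 1000) × 0.958275 − 1000 = 952.142 − 1000 = -47.86 per mil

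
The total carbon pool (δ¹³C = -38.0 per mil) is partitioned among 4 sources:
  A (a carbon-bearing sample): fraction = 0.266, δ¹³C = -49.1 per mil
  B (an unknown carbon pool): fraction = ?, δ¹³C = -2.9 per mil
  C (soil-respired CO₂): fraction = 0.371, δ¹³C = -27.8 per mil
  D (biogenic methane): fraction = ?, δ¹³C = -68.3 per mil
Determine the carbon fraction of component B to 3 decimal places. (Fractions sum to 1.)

Let f_B and f_D be the unknown fractions; fractions sum to 1 so f_B + f_D = 0.363.
Mass balance: Σ fᵢ·δᵢ = δ_bulk ⇒ f_B·(-2.9) + f_D·(-68.3) = -38.0 − (-23.374) = -14.626
Substitute f_D = 0.363 − f_B:
f_B·(-2.9 − -68.3) = -14.626 − 0.363×(-68.3) = 10.167
f_B = 10.167 / 65.4 = 0.1555

0.155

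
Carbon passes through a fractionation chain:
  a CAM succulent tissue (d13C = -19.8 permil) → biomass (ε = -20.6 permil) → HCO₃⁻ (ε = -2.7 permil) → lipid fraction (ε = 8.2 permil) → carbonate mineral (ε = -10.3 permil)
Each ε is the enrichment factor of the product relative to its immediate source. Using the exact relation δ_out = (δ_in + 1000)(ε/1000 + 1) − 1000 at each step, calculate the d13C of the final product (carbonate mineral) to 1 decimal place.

step 1: δ = (-19.80 + 1000)·(-20.6/1000 + 1) − 1000 = -39.99 permil
step 2: δ = (-39.99 + 1000)·(-2.7/1000 + 1) − 1000 = -42.58 permil
step 3: δ = (-42.58 + 1000)·(8.2/1000 + 1) − 1000 = -34.73 permil
step 4: δ = (-34.73 + 1000)·(-10.3/1000 + 1) − 1000 = -44.68 permil

-44.7 permil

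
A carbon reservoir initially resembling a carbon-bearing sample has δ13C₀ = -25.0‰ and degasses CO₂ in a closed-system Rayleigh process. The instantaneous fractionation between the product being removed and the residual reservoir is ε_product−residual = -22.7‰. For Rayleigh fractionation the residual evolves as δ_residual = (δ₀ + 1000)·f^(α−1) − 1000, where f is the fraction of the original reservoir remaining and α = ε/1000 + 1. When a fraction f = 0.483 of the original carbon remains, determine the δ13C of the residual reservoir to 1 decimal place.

-8.8‰

Rayleigh residual: δ_res = (δ₀ + 1000)·f^(α−1) − 1000
α = ε/1000 + 1 = 0.97730, so α − 1 = -0.02270
f^(α−1) = 0.483^(-0.02270) = 1.016657
δ_res = (-25.0 + 1000) × 1.016657 − 1000 = 991.240 − 1000 = -8.76‰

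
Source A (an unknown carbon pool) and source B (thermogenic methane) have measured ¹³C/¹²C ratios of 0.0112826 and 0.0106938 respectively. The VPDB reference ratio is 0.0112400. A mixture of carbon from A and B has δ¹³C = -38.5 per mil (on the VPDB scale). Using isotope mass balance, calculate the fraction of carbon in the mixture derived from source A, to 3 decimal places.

0.193

δ_A = (0.0112826/0.0112400 − 1)×1000 = (1.003790 − 1)×1000 = 3.790 per mil
δ_B = (0.0106938/0.0112400 − 1)×1000 = (0.951406 − 1)×1000 = -48.594 per mil
f_A = (δ_mix − δ_B)/(δ_A − δ_B) = (-38.5 − (-48.594))/(3.790 − (-48.594))
f_A = 10.094 / 52.384 = 0.1927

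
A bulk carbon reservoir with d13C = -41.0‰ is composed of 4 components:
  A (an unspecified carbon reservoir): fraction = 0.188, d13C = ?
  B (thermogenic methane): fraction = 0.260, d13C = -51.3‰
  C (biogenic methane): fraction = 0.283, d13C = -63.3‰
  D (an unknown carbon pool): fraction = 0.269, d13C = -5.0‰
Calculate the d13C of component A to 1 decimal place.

Isotope mass balance: δ_bulk = Σ fᵢ·δᵢ.
-41.0 = 0.188×δ_A + 0.260×(-51.3) + 0.283×(-63.3) + 0.269×(-5.0)
0.188·δ_A = -41.0 − (-32.597) = -8.403
δ_A = -8.403 / 0.188 = -44.70‰

-44.7‰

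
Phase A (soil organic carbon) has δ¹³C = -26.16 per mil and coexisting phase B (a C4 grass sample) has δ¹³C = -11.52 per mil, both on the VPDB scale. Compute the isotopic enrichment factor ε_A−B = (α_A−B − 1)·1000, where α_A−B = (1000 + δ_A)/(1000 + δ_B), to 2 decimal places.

-14.81 per mil

α_A−B = (1000 + -26.16) / (1000 + -11.52) = 973.84 / 988.48 = 0.985189
ε_A−B = (0.985189 − 1) × 1000 = -14.811 per mil
(The approximation ε ≈ δ_A − δ_B would give -14.64 per mil.)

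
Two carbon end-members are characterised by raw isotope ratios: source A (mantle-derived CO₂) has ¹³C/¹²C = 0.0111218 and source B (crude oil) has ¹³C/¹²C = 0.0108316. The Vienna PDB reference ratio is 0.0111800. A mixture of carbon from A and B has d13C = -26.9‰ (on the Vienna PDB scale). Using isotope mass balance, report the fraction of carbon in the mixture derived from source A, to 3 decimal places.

0.164

δ_A = (0.0111218/0.0111800 − 1)×1000 = (0.994794 − 1)×1000 = -5.206‰
δ_B = (0.0108316/0.0111800 − 1)×1000 = (0.968837 − 1)×1000 = -31.163‰
f_A = (δ_mix − δ_B)/(δ_A − δ_B) = (-26.9 − (-31.163))/(-5.206 − (-31.163))
f_A = 4.263 / 25.957 = 0.1642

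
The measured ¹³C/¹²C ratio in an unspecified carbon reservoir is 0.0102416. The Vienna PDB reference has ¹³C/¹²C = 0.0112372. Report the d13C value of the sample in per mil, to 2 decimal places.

d13C = (R_sample / R_standard − 1) × 1000
R_sample / R_standard = 0.0102416 / 0.0112372 = 0.911401
d13C = (0.911401 − 1) × 1000 = -88.599 per mil

-88.60 per mil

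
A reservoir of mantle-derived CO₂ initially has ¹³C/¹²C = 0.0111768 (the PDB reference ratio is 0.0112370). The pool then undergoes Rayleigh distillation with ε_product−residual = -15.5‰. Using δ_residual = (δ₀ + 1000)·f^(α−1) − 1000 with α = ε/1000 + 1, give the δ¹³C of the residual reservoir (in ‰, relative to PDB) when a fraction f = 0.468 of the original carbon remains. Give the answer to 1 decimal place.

δ₀ = (0.0111768/0.0112370 − 1)×1000 = (0.994643 − 1)×1000 = -5.357‰
α − 1 = ε/1000 = -0.0155
f^(α−1) = 0.468^(-0.0155) = 1.011838
δ_res = (-5.357 + 1000) × 1.011838 − 1000 = 1006.418 − 1000 = 6.42‰

6.4‰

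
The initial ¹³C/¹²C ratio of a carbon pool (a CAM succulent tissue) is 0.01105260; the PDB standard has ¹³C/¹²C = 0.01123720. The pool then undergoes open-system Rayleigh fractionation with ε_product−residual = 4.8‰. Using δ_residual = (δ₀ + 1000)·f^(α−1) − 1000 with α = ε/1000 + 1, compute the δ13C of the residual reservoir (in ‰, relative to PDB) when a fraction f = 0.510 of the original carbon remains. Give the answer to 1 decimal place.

δ₀ = (0.01105260/0.01123720 − 1)×1000 = (0.983572 − 1)×1000 = -16.428‰
α − 1 = ε/1000 = 0.0048
f^(α−1) = 0.510^(0.0048) = 0.996773
δ_res = (-16.428 + 1000) × 0.996773 − 1000 = 980.399 − 1000 = -19.60‰

-19.6‰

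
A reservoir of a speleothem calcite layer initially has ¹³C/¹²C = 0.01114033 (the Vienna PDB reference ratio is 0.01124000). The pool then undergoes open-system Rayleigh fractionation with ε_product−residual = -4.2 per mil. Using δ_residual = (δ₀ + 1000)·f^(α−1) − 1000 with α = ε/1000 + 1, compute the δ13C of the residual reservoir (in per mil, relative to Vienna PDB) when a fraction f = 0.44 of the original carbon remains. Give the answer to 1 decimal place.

δ₀ = (0.01114033/0.01124000 − 1)×1000 = (0.991133 − 1)×1000 = -8.867 per mil
α − 1 = ε/1000 = -0.0042
f^(α−1) = 0.44^(-0.0042) = 1.003454
δ_res = (-8.867 + 1000) × 1.003454 − 1000 = 994.556 − 1000 = -5.44 per mil

-5.4 per mil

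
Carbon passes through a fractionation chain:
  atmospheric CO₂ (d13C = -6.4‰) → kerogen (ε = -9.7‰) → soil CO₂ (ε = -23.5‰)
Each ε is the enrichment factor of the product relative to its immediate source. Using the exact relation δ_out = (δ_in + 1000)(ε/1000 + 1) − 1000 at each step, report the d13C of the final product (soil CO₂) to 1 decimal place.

step 1: δ = (-6.40 + 1000)·(-9.7/1000 + 1) − 1000 = -16.04‰
step 2: δ = (-16.04 + 1000)·(-23.5/1000 + 1) − 1000 = -39.16‰

-39.2‰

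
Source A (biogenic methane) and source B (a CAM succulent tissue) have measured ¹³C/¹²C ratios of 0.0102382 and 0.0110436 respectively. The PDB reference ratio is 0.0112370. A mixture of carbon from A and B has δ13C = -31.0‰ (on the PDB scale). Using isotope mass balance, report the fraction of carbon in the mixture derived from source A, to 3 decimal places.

δ_A = (0.0102382/0.0112370 − 1)×1000 = (0.911115 − 1)×1000 = -88.885‰
δ_B = (0.0110436/0.0112370 − 1)×1000 = (0.982789 − 1)×1000 = -17.211‰
f_A = (δ_mix − δ_B)/(δ_A − δ_B) = (-31.0 − (-17.211))/(-88.885 − (-17.211))
f_A = -13.789 / -71.674 = 0.1924

0.192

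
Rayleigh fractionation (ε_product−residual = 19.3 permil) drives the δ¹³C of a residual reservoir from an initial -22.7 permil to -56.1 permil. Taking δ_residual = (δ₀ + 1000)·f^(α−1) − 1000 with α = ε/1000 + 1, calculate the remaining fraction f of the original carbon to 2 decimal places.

α − 1 = ε/1000 = 0.0193
(δ_res + 1000)/(δ₀ + 1000) = (-56.1 + 1000)/(-22.7 + 1000) = 943.9/977.3 = 0.965824
f = 0.965824^(1/0.0193) = exp(ln(0.965824)/0.0193) = exp(-0.03477/0.0193)
f = exp(-1.8017) = 0.1650

0.17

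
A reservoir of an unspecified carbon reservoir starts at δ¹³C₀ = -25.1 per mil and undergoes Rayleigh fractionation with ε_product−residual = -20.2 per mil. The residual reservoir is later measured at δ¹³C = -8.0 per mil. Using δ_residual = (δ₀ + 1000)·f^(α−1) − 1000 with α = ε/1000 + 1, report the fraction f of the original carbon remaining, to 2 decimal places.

0.42

α − 1 = ε/1000 = -0.0202
(δ_res + 1000)/(δ₀ + 1000) = (-8.0 + 1000)/(-25.1 + 1000) = 992.0/974.9 = 1.017540
f = 1.017540^(1/-0.0202) = exp(ln(1.017540)/-0.0202) = exp(0.01739/-0.0202)
f = exp(-0.8608) = 0.4228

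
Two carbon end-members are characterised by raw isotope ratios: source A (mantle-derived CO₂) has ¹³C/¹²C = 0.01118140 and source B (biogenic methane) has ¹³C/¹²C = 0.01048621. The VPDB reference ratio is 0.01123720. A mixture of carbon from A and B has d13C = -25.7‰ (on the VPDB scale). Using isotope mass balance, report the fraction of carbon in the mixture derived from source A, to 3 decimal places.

0.665

δ_A = (0.01118140/0.01123720 − 1)×1000 = (0.995034 − 1)×1000 = -4.966‰
δ_B = (0.01048621/0.01123720 − 1)×1000 = (0.933169 − 1)×1000 = -66.831‰
f_A = (δ_mix − δ_B)/(δ_A − δ_B) = (-25.7 − (-66.831))/(-4.966 − (-66.831))
f_A = 41.131 / 61.865 = 0.6648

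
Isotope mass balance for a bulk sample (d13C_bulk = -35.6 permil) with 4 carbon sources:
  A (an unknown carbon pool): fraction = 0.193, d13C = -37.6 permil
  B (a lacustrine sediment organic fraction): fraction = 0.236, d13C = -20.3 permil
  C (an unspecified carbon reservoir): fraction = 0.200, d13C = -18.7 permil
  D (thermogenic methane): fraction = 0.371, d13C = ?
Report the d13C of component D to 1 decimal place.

-53.4 permil

Isotope mass balance: δ_bulk = Σ fᵢ·δᵢ.
-35.6 = 0.193×(-37.6) + 0.236×(-20.3) + 0.200×(-18.7) + 0.371×δ_D
0.371·δ_D = -35.6 − (-15.788) = -19.812
δ_D = -19.812 / 0.371 = -53.40 permil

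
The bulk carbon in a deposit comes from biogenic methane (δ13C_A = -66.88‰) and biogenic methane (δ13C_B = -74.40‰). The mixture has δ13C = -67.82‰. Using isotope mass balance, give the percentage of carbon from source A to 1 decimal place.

87.5%

δ_mix = f_A·δ_A + (1 − f_A)·δ_B  ⇒  f_A = (δ_mix − δ_B)/(δ_A − δ_B)
f_A = (-67.82 − (-74.40)) / (-66.88 − (-74.40))
f_A = 6.58 / 7.52 = 0.8750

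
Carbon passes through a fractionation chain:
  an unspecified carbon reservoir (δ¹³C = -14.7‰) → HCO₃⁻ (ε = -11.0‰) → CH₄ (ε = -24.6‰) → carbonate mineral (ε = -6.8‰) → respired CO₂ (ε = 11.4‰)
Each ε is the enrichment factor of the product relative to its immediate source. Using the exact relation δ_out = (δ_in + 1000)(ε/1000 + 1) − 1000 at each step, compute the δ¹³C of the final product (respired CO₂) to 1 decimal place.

-45.2‰

step 1: δ = (-14.70 + 1000)·(-11.0/1000 + 1) − 1000 = -25.54‰
step 2: δ = (-25.54 + 1000)·(-24.6/1000 + 1) − 1000 = -49.51‰
step 3: δ = (-49.51 + 1000)·(-6.8/1000 + 1) − 1000 = -55.97‰
step 4: δ = (-55.97 + 1000)·(11.4/1000 + 1) − 1000 = -45.21‰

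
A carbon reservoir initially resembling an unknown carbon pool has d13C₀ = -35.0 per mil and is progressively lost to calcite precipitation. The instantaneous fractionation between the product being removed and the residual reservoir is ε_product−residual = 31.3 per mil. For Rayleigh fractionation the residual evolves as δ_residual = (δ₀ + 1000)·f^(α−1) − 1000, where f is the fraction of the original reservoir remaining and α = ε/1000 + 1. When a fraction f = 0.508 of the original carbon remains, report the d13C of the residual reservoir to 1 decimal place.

-55.2 per mil

Rayleigh residual: δ_res = (δ₀ + 1000)·f^(α−1) − 1000
α = ε/1000 + 1 = 1.03130, so α − 1 = 0.03130
f^(α−1) = 0.508^(0.03130) = 0.979024
δ_res = (-35.0 + 1000) × 0.979024 − 1000 = 944.759 − 1000 = -55.24 per mil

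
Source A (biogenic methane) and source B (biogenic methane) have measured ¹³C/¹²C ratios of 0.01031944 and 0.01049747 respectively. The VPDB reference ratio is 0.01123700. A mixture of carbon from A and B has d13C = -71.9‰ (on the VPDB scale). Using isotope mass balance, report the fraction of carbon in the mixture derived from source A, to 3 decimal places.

δ_A = (0.01031944/0.01123700 − 1)×1000 = (0.918345 − 1)×1000 = -81.655‰
δ_B = (0.01049747/0.01123700 − 1)×1000 = (0.934188 − 1)×1000 = -65.812‰
f_A = (δ_mix − δ_B)/(δ_A − δ_B) = (-71.9 − (-65.812))/(-81.655 − (-65.812))
f_A = -6.088 / -15.843 = 0.3843

0.384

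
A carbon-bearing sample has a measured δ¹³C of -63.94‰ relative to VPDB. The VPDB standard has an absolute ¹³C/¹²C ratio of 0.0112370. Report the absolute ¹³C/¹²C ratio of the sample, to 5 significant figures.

R_sample = R_standard × (δ¹³C/1000 + 1)
R_sample = 0.0112370 × (-63.94/1000 + 1) = 0.0112370 × 0.936060
R_sample = 0.0105185

0.010519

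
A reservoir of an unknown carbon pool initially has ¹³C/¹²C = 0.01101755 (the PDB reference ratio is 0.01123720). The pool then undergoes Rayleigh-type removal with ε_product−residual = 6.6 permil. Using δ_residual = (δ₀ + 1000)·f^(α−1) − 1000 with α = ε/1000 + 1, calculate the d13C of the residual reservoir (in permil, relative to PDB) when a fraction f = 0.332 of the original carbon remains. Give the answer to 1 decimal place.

δ₀ = (0.01101755/0.01123720 − 1)×1000 = (0.980453 − 1)×1000 = -19.547 permil
α − 1 = ε/1000 = 0.0066
f^(α−1) = 0.332^(0.0066) = 0.992749
δ_res = (-19.547 + 1000) × 0.992749 − 1000 = 973.344 − 1000 = -26.66 permil

-26.7 permil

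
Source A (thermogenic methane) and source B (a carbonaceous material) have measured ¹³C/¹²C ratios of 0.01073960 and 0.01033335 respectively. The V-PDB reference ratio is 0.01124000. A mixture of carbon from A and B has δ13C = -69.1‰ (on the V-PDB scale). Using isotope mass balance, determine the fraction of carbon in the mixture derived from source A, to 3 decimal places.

δ_A = (0.01073960/0.01124000 − 1)×1000 = (0.955480 − 1)×1000 = -44.520‰
δ_B = (0.01033335/0.01124000 − 1)×1000 = (0.919337 − 1)×1000 = -80.663‰
f_A = (δ_mix − δ_B)/(δ_A − δ_B) = (-69.1 − (-80.663))/(-44.520 − (-80.663))
f_A = 11.563 / 36.143 = 0.3199

0.320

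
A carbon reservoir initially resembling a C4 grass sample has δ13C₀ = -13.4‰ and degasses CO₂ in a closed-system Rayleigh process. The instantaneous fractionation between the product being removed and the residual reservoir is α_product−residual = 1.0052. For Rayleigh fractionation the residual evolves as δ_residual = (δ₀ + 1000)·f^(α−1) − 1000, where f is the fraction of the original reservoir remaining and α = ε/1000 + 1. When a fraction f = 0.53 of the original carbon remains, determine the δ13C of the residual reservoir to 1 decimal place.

Rayleigh residual: δ_res = (δ₀ + 1000)·f^(α−1) − 1000
α − 1 = 0.00520
f^(α−1) = 0.53^(0.00520) = 0.996704
δ_res = (-13.4 + 1000) × 0.996704 − 1000 = 983.348 − 1000 = -16.65‰

-16.7‰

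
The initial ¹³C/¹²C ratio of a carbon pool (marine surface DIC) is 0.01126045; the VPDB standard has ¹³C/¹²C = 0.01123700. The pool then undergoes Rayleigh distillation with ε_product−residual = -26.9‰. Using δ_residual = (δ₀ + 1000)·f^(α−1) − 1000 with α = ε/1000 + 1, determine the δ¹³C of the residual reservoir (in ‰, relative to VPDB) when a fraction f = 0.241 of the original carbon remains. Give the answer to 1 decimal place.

δ₀ = (0.01126045/0.01123700 − 1)×1000 = (1.002087 − 1)×1000 = 2.087‰
α − 1 = ε/1000 = -0.0269
f^(α−1) = 0.241^(-0.0269) = 1.039020
δ_res = (2.087 + 1000) × 1.039020 − 1000 = 1041.188 − 1000 = 41.19‰

41.2‰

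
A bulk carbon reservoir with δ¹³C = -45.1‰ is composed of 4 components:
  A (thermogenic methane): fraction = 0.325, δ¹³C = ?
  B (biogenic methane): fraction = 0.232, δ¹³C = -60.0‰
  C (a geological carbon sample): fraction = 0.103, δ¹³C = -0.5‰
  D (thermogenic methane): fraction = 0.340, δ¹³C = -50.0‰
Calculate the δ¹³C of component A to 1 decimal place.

Isotope mass balance: δ_bulk = Σ fᵢ·δᵢ.
-45.1 = 0.325×δ_A + 0.232×(-60.0) + 0.103×(-0.5) + 0.340×(-50.0)
0.325·δ_A = -45.1 − (-30.971) = -14.129
δ_A = -14.129 / 0.325 = -43.47‰

-43.5‰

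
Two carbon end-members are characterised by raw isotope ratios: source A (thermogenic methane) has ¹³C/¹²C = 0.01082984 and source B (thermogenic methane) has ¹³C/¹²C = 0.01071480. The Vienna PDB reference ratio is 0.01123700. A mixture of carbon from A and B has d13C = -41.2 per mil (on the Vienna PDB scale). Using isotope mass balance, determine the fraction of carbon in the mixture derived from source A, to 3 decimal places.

0.515

δ_A = (0.01082984/0.01123700 − 1)×1000 = (0.963766 − 1)×1000 = -36.234 per mil
δ_B = (0.01071480/0.01123700 − 1)×1000 = (0.953529 − 1)×1000 = -46.471 per mil
f_A = (δ_mix − δ_B)/(δ_A − δ_B) = (-41.2 − (-46.471))/(-36.234 − (-46.471))
f_A = 5.271 / 10.238 = 0.5149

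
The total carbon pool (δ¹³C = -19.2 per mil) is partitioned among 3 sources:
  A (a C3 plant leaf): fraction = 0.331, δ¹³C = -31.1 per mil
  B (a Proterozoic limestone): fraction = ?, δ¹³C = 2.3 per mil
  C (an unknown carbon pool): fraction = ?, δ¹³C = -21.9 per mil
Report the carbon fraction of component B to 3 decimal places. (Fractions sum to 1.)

0.237

Let f_B and f_C be the unknown fractions; fractions sum to 1 so f_B + f_C = 0.669.
Mass balance: Σ fᵢ·δᵢ = δ_bulk ⇒ f_B·(2.3) + f_C·(-21.9) = -19.2 − (-10.294) = -8.906
Substitute f_C = 0.669 − f_B:
f_B·(2.3 − -21.9) = -8.906 − 0.669×(-21.9) = 5.745
f_B = 5.745 / 24.2 = 0.2374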